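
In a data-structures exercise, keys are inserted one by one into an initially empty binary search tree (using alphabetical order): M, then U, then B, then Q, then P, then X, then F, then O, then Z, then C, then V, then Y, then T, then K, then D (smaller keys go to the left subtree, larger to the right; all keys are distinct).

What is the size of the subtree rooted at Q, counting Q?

M: root
U: right child of M (depth 1)
B: left child of M (depth 1)
Q: left child of U (depth 2)
P: left child of Q (depth 3)
X: right child of U (depth 2)
F: right child of B (depth 2)
O: left child of P (depth 4)
Z: right child of X (depth 3)
C: left child of F (depth 3)
V: left child of X (depth 3)
Y: left child of Z (depth 4)
T: right child of Q (depth 3)
K: right child of F (depth 3)
D: right child of C (depth 4)

Subtree rooted at Q contains: Q, P, O, T — 4 nodes.

4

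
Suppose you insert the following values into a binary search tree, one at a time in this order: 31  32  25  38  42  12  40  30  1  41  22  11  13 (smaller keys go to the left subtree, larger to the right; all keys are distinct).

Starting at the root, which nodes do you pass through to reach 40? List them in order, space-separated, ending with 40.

Insert 31: tree is empty, so 31 becomes the root.
Insert 32: 32 > 31 → go right. Place as right child of 31.
Insert 25: 25 < 31 → go left. Place as left child of 31.
Insert 38: 38 > 31 → go right; 38 > 32 → go right. Place as right child of 32.
Insert 42: 42 > 31 → go right; 42 > 32 → go right; 42 > 38 → go right. Place as right child of 38.
Insert 12: 12 < 31 → go left; 12 < 25 → go left. Place as left child of 25.
Insert 40: 40 > 31 → go right; 40 > 32 → go right; 40 > 38 → go right; 40 < 42 → go left. Place as left child of 42.
Insert 30: 30 < 31 → go left; 30 > 25 → go right. Place as right child of 25.
Insert 1: 1 < 31 → go left; 1 < 25 → go left; 1 < 12 → go left. Place as left child of 12.
Insert 41: 41 > 31 → go right; 41 > 32 → go right; 41 > 38 → go right; 41 < 42 → go left; 41 > 40 → go right. Place as right child of 40.
Insert 22: 22 < 31 → go left; 22 < 25 → go left; 22 > 12 → go right. Place as right child of 12.
Insert 11: 11 < 31 → go left; 11 < 25 → go left; 11 < 12 → go left; 11 > 1 → go right. Place as right child of 1.
Insert 13: 13 < 31 → go left; 13 < 25 → go left; 13 > 12 → go right; 13 < 22 → go left. Place as left child of 22.

31 32 38 42 40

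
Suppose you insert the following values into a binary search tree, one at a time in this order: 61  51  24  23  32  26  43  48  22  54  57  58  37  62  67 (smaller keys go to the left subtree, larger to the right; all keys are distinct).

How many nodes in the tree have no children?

6

61: root
51: left child of 61 (depth 1)
24: left child of 51 (depth 2)
23: left child of 24 (depth 3)
32: right child of 24 (depth 3)
26: left child of 32 (depth 4)
43: right child of 32 (depth 4)
48: right child of 43 (depth 5)
22: left child of 23 (depth 4)
54: right child of 51 (depth 2)
57: right child of 54 (depth 3)
58: right child of 57 (depth 4)
37: left child of 43 (depth 5)
62: right child of 61 (depth 1)
67: right child of 62 (depth 2)

Leaves: 22, 26, 37, 48, 58, 67 — 6 in total.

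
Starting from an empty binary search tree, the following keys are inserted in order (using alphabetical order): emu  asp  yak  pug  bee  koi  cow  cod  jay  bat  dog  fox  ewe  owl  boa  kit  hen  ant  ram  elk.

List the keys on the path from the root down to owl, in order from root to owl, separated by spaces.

Insert emu: tree is empty, so emu becomes the root.
Insert asp: asp < emu → go left. Place as left child of emu.
Insert yak: yak > emu → go right. Place as right child of emu.
Insert pug: pug > emu → go right; pug < yak → go left. Place as left child of yak.
Insert bee: bee < emu → go left; bee > asp → go right. Place as right child of asp.
Insert koi: koi > emu → go right; koi < yak → go left; koi < pug → go left. Place as left child of pug.
Insert cow: cow < emu → go left; cow > asp → go right; cow > bee → go right. Place as right child of bee.
Insert cod: cod < emu → go left; cod > asp → go right; cod > bee → go right; cod < cow → go left. Place as left child of cow.
Insert jay: jay > emu → go right; jay < yak → go left; jay < pug → go left; jay < koi → go left. Place as left child of koi.
Insert bat: bat < emu → go left; bat > asp → go right; bat < bee → go left. Place as left child of bee.
Insert dog: dog < emu → go left; dog > asp → go right; dog > bee → go right; dog > cow → go right. Place as right child of cow.
Insert fox: fox > emu → go right; fox < yak → go left; fox < pug → go left; fox < koi → go left; fox < jay → go left. Place as left child of jay.
Insert ewe: ewe > emu → go right; ewe < yak → go left; ewe < pug → go left; ewe < koi → go left; ewe < jay → go left; ewe < fox → go left. Place as left child of fox.
Insert owl: owl > emu → go right; owl < yak → go left; owl < pug → go left; owl > koi → go right. Place as right child of koi.
Insert boa: boa < emu → go left; boa > asp → go right; boa > bee → go right; boa < cow → go left; boa < cod → go left. Place as left child of cod.
Insert kit: kit > emu → go right; kit < yak → go left; kit < pug → go left; kit < koi → go left; kit > jay → go right. Place as right child of jay.
Insert hen: hen > emu → go right; hen < yak → go left; hen < pug → go left; hen < koi → go left; hen < jay → go left; hen > fox → go right. Place as right child of fox.
Insert ant: ant < emu → go left; ant < asp → go left. Place as left child of asp.
Insert ram: ram > emu → go right; ram < yak → go left; ram > pug → go right. Place as right child of pug.
Insert elk: elk < emu → go left; elk > asp → go right; elk > bee → go right; elk > cow → go right; elk > dog → go right. Place as right child of dog.

emu yak pug koi owl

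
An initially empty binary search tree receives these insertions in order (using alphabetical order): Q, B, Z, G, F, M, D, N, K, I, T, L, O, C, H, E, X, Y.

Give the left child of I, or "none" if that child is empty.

H

Insert Q: tree is empty, so Q becomes the root.
Insert B: B < Q → go left. Place as left child of Q.
Insert Z: Z > Q → go right. Place as right child of Q.
Insert G: G < Q → go left; G > B → go right. Place as right child of B.
Insert F: F < Q → go left; F > B → go right; F < G → go left. Place as left child of G.
Insert M: M < Q → go left; M > B → go right; M > G → go right. Place as right child of G.
Insert D: D < Q → go left; D > B → go right; D < G → go left; D < F → go left. Place as left child of F.
Insert N: N < Q → go left; N > B → go right; N > G → go right; N > M → go right. Place as right child of M.
Insert K: K < Q → go left; K > B → go right; K > G → go right; K < M → go left. Place as left child of M.
Insert I: I < Q → go left; I > B → go right; I > G → go right; I < M → go left; I < K → go left. Place as left child of K.
Insert T: T > Q → go right; T < Z → go left. Place as left child of Z.
Insert L: L < Q → go left; L > B → go right; L > G → go right; L < M → go left; L > K → go right. Place as right child of K.
Insert O: O < Q → go left; O > B → go right; O > G → go right; O > M → go right; O > N → go right. Place as right child of N.
Insert C: C < Q → go left; C > B → go right; C < G → go left; C < F → go left; C < D → go left. Place as left child of D.
Insert H: H < Q → go left; H > B → go right; H > G → go right; H < M → go left; H < K → go left; H < I → go left. Place as left child of I.
Insert E: E < Q → go left; E > B → go right; E < G → go left; E < F → go left; E > D → go right. Place as right child of D.
Insert X: X > Q → go right; X < Z → go left; X > T → go right. Place as right child of T.
Insert Y: Y > Q → go right; Y < Z → go left; Y > T → go right; Y > X → go right. Place as right child of X.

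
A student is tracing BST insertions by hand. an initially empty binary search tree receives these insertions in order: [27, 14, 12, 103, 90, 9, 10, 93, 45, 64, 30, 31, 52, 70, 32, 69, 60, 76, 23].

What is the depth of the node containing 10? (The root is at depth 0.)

4

Insert 27: tree is empty, so 27 becomes the root.
Insert 14: 14 < 27 → go left. Place as left child of 27.
Insert 12: 12 < 27 → go left; 12 < 14 → go left. Place as left child of 14.
Insert 103: 103 > 27 → go right. Place as right child of 27.
Insert 90: 90 > 27 → go right; 90 < 103 → go left. Place as left child of 103.
Insert 9: 9 < 27 → go left; 9 < 14 → go left; 9 < 12 → go left. Place as left child of 12.
Insert 10: 10 < 27 → go left; 10 < 14 → go left; 10 < 12 → go left; 10 > 9 → go right. Place as right child of 9.
Insert 93: 93 > 27 → go right; 93 < 103 → go left; 93 > 90 → go right. Place as right child of 90.
Insert 45: 45 > 27 → go right; 45 < 103 → go left; 45 < 90 → go left. Place as left child of 90.
Insert 64: 64 > 27 → go right; 64 < 103 → go left; 64 < 90 → go left; 64 > 45 → go right. Place as right child of 45.
Insert 30: 30 > 27 → go right; 30 < 103 → go left; 30 < 90 → go left; 30 < 45 → go left. Place as left child of 45.
Insert 31: 31 > 27 → go right; 31 < 103 → go left; 31 < 90 → go left; 31 < 45 → go left; 31 > 30 → go right. Place as right child of 30.
Insert 52: 52 > 27 → go right; 52 < 103 → go left; 52 < 90 → go left; 52 > 45 → go right; 52 < 64 → go left. Place as left child of 64.
Insert 70: 70 > 27 → go right; 70 < 103 → go left; 70 < 90 → go left; 70 > 45 → go right; 70 > 64 → go right. Place as right child of 64.
Insert 32: 32 > 27 → go right; 32 < 103 → go left; 32 < 90 → go left; 32 < 45 → go left; 32 > 30 → go right; 32 > 31 → go right. Place as right child of 31.
Insert 69: 69 > 27 → go right; 69 < 103 → go left; 69 < 90 → go left; 69 > 45 → go right; 69 > 64 → go right; 69 < 70 → go left. Place as left child of 70.
Insert 60: 60 > 27 → go right; 60 < 103 → go left; 60 < 90 → go left; 60 > 45 → go right; 60 < 64 → go left; 60 > 52 → go right. Place as right child of 52.
Insert 76: 76 > 27 → go right; 76 < 103 → go left; 76 < 90 → go left; 76 > 45 → go right; 76 > 64 → go right; 76 > 70 → go right. Place as right child of 70.
Insert 23: 23 < 27 → go left; 23 > 14 → go right. Place as right child of 14.

Path to 10: 27 → 14 → 12 → 9 → 10, which is 4 edges.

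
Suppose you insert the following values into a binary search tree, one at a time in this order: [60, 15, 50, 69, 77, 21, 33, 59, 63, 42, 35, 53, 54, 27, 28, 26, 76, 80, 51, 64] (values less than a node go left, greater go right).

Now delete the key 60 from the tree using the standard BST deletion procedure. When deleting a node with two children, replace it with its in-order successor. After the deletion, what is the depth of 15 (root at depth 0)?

60: root
15: left child of 60 (depth 1)
50: right child of 15 (depth 2)
69: right child of 60 (depth 1)
77: right child of 69 (depth 2)
21: left child of 50 (depth 3)
33: right child of 21 (depth 4)
59: right child of 50 (depth 3)
63: left child of 69 (depth 2)
42: right child of 33 (depth 5)
35: left child of 42 (depth 6)
53: left child of 59 (depth 4)
54: right child of 53 (depth 5)
27: left child of 33 (depth 5)
28: right child of 27 (depth 6)
26: left child of 27 (depth 6)
76: left child of 77 (depth 3)
80: right child of 77 (depth 3)
51: left child of 53 (depth 5)
64: right child of 63 (depth 3)

Delete 60 (two children — replace with in-order successor).
After deletion, path to 15: 63 → 15.

1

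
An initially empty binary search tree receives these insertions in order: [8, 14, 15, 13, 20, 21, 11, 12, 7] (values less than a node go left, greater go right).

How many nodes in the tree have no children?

3

Resulting structure (node: left, right):
  8: L=7, R=14
  14: L=13, R=15
  15: L=–, R=20
  13: L=11, R=–
  20: L=–, R=21
  21: L=–, R=–
  11: L=–, R=12
  12: L=–, R=–
  7: L=–, R=–

Leaves: 7, 12, 21 — 3 in total.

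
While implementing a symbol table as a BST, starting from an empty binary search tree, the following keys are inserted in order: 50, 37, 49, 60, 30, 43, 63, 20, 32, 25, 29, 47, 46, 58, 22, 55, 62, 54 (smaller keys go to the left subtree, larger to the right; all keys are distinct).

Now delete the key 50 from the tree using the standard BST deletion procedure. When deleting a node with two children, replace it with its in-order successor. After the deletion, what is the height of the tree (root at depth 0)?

5

50: root
37: left child of 50 (depth 1)
49: right child of 37 (depth 2)
60: right child of 50 (depth 1)
30: left child of 37 (depth 2)
43: left child of 49 (depth 3)
63: right child of 60 (depth 2)
20: left child of 30 (depth 3)
32: right child of 30 (depth 3)
25: right child of 20 (depth 4)
29: right child of 25 (depth 5)
47: right child of 43 (depth 4)
46: left child of 47 (depth 5)
58: left child of 60 (depth 2)
22: left child of 25 (depth 5)
55: left child of 58 (depth 3)
62: left child of 63 (depth 3)
54: left child of 55 (depth 4)

Delete 50 (two children — replace with in-order successor).
After deletion, deepest node is 29 at depth 5.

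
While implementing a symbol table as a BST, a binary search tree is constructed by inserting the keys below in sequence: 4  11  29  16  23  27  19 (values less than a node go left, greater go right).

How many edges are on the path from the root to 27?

Insert 4: tree is empty, so 4 becomes the root.
Insert 11: 11 > 4 → go right. Place as right child of 4.
Insert 29: 29 > 4 → go right; 29 > 11 → go right. Place as right child of 11.
Insert 16: 16 > 4 → go right; 16 > 11 → go right; 16 < 29 → go left. Place as left child of 29.
Insert 23: 23 > 4 → go right; 23 > 11 → go right; 23 < 29 → go left; 23 > 16 → go right. Place as right child of 16.
Insert 27: 27 > 4 → go right; 27 > 11 → go right; 27 < 29 → go left; 27 > 16 → go right; 27 > 23 → go right. Place as right child of 23.
Insert 19: 19 > 4 → go right; 19 > 11 → go right; 19 < 29 → go left; 19 > 16 → go right; 19 < 23 → go left. Place as left child of 23.

Path to 27: 4 → 11 → 29 → 16 → 23 → 27, which is 5 edges.

5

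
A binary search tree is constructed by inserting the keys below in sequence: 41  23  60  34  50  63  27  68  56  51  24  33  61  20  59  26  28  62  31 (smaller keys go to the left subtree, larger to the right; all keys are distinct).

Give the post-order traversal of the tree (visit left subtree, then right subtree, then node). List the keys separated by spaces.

20 26 24 31 28 33 27 34 23 51 59 56 50 62 61 68 63 60 41

41: root
23: left child of 41 (depth 1)
60: right child of 41 (depth 1)
34: right child of 23 (depth 2)
50: left child of 60 (depth 2)
63: right child of 60 (depth 2)
27: left child of 34 (depth 3)
68: right child of 63 (depth 3)
56: right child of 50 (depth 3)
51: left child of 56 (depth 4)
24: left child of 27 (depth 4)
33: right child of 27 (depth 4)
61: left child of 63 (depth 3)
20: left child of 23 (depth 2)
59: right child of 56 (depth 4)
26: right child of 24 (depth 5)
28: left child of 33 (depth 5)
62: right child of 61 (depth 4)
31: right child of 28 (depth 6)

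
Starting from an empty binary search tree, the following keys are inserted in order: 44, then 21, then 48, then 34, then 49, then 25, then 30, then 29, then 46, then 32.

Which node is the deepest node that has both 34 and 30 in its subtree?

34

Insert 44: tree is empty, so 44 becomes the root.
Insert 21: 21 < 44 → go left. Place as left child of 44.
Insert 48: 48 > 44 → go right. Place as right child of 44.
Insert 34: 34 < 44 → go left; 34 > 21 → go right. Place as right child of 21.
Insert 49: 49 > 44 → go right; 49 > 48 → go right. Place as right child of 48.
Insert 25: 25 < 44 → go left; 25 > 21 → go right; 25 < 34 → go left. Place as left child of 34.
Insert 30: 30 < 44 → go left; 30 > 21 → go right; 30 < 34 → go left; 30 > 25 → go right. Place as right child of 25.
Insert 29: 29 < 44 → go left; 29 > 21 → go right; 29 < 34 → go left; 29 > 25 → go right; 29 < 30 → go left. Place as left child of 30.
Insert 46: 46 > 44 → go right; 46 < 48 → go left. Place as left child of 48.
Insert 32: 32 < 44 → go left; 32 > 21 → go right; 32 < 34 → go left; 32 > 25 → go right; 32 > 30 → go right. Place as right child of 30.

Path to 34: 44 → 21 → 34
Path to 30: 44 → 21 → 34 → 25 → 30
34 lies on both paths and is an ancestor of the other node.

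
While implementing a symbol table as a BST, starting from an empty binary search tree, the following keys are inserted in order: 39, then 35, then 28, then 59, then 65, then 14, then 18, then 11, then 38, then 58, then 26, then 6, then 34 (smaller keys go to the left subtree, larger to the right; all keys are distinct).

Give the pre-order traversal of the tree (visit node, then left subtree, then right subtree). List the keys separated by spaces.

Resulting structure (node: left, right):
  39: L=35, R=59
  35: L=28, R=38
  28: L=14, R=34
  59: L=58, R=65
  65: L=–, R=–
  14: L=11, R=18
  18: L=–, R=26
  11: L=6, R=–
  38: L=–, R=–
  58: L=–, R=–
  26: L=–, R=–
  6: L=–, R=–
  34: L=–, R=–

39 35 28 14 11 6 18 26 34 38 59 58 65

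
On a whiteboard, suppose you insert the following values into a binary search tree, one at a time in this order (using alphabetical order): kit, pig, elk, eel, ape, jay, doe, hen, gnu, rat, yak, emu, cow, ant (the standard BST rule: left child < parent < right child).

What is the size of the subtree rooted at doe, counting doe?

2

Insert kit: tree is empty, so kit becomes the root.
Insert pig: pig > kit → go right. Place as right child of kit.
Insert elk: elk < kit → go left. Place as left child of kit.
Insert eel: eel < kit → go left; eel < elk → go left. Place as left child of elk.
Insert ape: ape < kit → go left; ape < elk → go left; ape < eel → go left. Place as left child of eel.
Insert jay: jay < kit → go left; jay > elk → go right. Place as right child of elk.
Insert doe: doe < kit → go left; doe < elk → go left; doe < eel → go left; doe > ape → go right. Place as right child of ape.
Insert hen: hen < kit → go left; hen > elk → go right; hen < jay → go left. Place as left child of jay.
Insert gnu: gnu < kit → go left; gnu > elk → go right; gnu < jay → go left; gnu < hen → go left. Place as left child of hen.
Insert rat: rat > kit → go right; rat > pig → go right. Place as right child of pig.
Insert yak: yak > kit → go right; yak > pig → go right; yak > rat → go right. Place as right child of rat.
Insert emu: emu < kit → go left; emu > elk → go right; emu < jay → go left; emu < hen → go left; emu < gnu → go left. Place as left child of gnu.
Insert cow: cow < kit → go left; cow < elk → go left; cow < eel → go left; cow > ape → go right; cow < doe → go left. Place as left child of doe.
Insert ant: ant < kit → go left; ant < elk → go left; ant < eel → go left; ant < ape → go left. Place as left child of ape.

Subtree rooted at doe contains: doe, cow — 2 nodes.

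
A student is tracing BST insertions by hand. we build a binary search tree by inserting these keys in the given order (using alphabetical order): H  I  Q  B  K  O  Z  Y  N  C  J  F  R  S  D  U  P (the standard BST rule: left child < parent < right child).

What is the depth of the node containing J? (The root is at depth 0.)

4

Insert H: tree is empty, so H becomes the root.
Insert I: I > H → go right. Place as right child of H.
Insert Q: Q > H → go right; Q > I → go right. Place as right child of I.
Insert B: B < H → go left. Place as left child of H.
Insert K: K > H → go right; K > I → go right; K < Q → go left. Place as left child of Q.
Insert O: O > H → go right; O > I → go right; O < Q → go left; O > K → go right. Place as right child of K.
Insert Z: Z > H → go right; Z > I → go right; Z > Q → go right. Place as right child of Q.
Insert Y: Y > H → go right; Y > I → go right; Y > Q → go right; Y < Z → go left. Place as left child of Z.
Insert N: N > H → go right; N > I → go right; N < Q → go left; N > K → go right; N < O → go left. Place as left child of O.
Insert C: C < H → go left; C > B → go right. Place as right child of B.
Insert J: J > H → go right; J > I → go right; J < Q → go left; J < K → go left. Place as left child of K.
Insert F: F < H → go left; F > B → go right; F > C → go right. Place as right child of C.
Insert R: R > H → go right; R > I → go right; R > Q → go right; R < Z → go left; R < Y → go left. Place as left child of Y.
Insert S: S > H → go right; S > I → go right; S > Q → go right; S < Z → go left; S < Y → go left; S > R → go right. Place as right child of R.
Insert D: D < H → go left; D > B → go right; D > C → go right; D < F → go left. Place as left child of F.
Insert U: U > H → go right; U > I → go right; U > Q → go right; U < Z → go left; U < Y → go left; U > R → go right; U > S → go right. Place as right child of S.
Insert P: P > H → go right; P > I → go right; P < Q → go left; P > K → go right; P > O → go right. Place as right child of O.

Path to J: H → I → Q → K → J, which is 4 edges.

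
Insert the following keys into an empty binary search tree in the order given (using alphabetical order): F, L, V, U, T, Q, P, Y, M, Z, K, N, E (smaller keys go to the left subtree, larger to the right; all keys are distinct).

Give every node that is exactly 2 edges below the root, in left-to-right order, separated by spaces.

F: root
L: right child of F (depth 1)
V: right child of L (depth 2)
U: left child of V (depth 3)
T: left child of U (depth 4)
Q: left child of T (depth 5)
P: left child of Q (depth 6)
Y: right child of V (depth 3)
M: left child of P (depth 7)
Z: right child of Y (depth 4)
K: left child of L (depth 2)
N: right child of M (depth 8)
E: left child of F (depth 1)

K V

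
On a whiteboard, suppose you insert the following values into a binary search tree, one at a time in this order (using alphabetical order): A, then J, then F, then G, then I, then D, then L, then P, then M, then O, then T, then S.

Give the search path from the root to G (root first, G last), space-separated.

Resulting structure (node: left, right):
  A: L=–, R=J
  J: L=F, R=L
  F: L=D, R=G
  G: L=–, R=I
  I: L=–, R=–
  D: L=–, R=–
  L: L=–, R=P
  P: L=M, R=T
  M: L=–, R=O
  O: L=–, R=–
  T: L=S, R=–
  S: L=–, R=–

A J F G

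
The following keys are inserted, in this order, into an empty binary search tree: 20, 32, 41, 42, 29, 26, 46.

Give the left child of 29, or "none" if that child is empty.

20: root
32: right child of 20 (depth 1)
41: right child of 32 (depth 2)
42: right child of 41 (depth 3)
29: left child of 32 (depth 2)
26: left child of 29 (depth 3)
46: right child of 42 (depth 4)

26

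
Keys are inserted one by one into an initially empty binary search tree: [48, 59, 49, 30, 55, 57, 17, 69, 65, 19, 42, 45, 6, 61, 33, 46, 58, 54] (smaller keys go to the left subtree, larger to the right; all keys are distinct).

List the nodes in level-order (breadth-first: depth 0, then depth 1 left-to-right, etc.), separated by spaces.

Insert 48: tree is empty, so 48 becomes the root.
Insert 59: 59 > 48 → go right. Place as right child of 48.
Insert 49: 49 > 48 → go right; 49 < 59 → go left. Place as left child of 59.
Insert 30: 30 < 48 → go left. Place as left child of 48.
Insert 55: 55 > 48 → go right; 55 < 59 → go left; 55 > 49 → go right. Place as right child of 49.
Insert 57: 57 > 48 → go right; 57 < 59 → go left; 57 > 49 → go right; 57 > 55 → go right. Place as right child of 55.
Insert 17: 17 < 48 → go left; 17 < 30 → go left. Place as left child of 30.
Insert 69: 69 > 48 → go right; 69 > 59 → go right. Place as right child of 59.
Insert 65: 65 > 48 → go right; 65 > 59 → go right; 65 < 69 → go left. Place as left child of 69.
Insert 19: 19 < 48 → go left; 19 < 30 → go left; 19 > 17 → go right. Place as right child of 17.
Insert 42: 42 < 48 → go left; 42 > 30 → go right. Place as right child of 30.
Insert 45: 45 < 48 → go left; 45 > 30 → go right; 45 > 42 → go right. Place as right child of 42.
Insert 6: 6 < 48 → go left; 6 < 30 → go left; 6 < 17 → go left. Place as left child of 17.
Insert 61: 61 > 48 → go right; 61 > 59 → go right; 61 < 69 → go left; 61 < 65 → go left. Place as left child of 65.
Insert 33: 33 < 48 → go left; 33 > 30 → go right; 33 < 42 → go left. Place as left child of 42.
Insert 46: 46 < 48 → go left; 46 > 30 → go right; 46 > 42 → go right; 46 > 45 → go right. Place as right child of 45.
Insert 58: 58 > 48 → go right; 58 < 59 → go left; 58 > 49 → go right; 58 > 55 → go right; 58 > 57 → go right. Place as right child of 57.
Insert 54: 54 > 48 → go right; 54 < 59 → go left; 54 > 49 → go right; 54 < 55 → go left. Place as left child of 55.

48 30 59 17 42 49 69 6 19 33 45 55 65 46 54 57 61 58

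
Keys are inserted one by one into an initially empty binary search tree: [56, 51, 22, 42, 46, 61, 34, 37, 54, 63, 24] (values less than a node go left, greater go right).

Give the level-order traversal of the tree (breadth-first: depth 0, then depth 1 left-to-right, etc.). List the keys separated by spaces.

56: root
51: left child of 56 (depth 1)
22: left child of 51 (depth 2)
42: right child of 22 (depth 3)
46: right child of 42 (depth 4)
61: right child of 56 (depth 1)
34: left child of 42 (depth 4)
37: right child of 34 (depth 5)
54: right child of 51 (depth 2)
63: right child of 61 (depth 2)
24: left child of 34 (depth 5)

56 51 61 22 54 63 42 34 46 24 37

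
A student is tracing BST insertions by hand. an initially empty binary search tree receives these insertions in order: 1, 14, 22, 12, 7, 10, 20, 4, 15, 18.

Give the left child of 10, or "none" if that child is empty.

1: root
14: right child of 1 (depth 1)
22: right child of 14 (depth 2)
12: left child of 14 (depth 2)
7: left child of 12 (depth 3)
10: right child of 7 (depth 4)
20: left child of 22 (depth 3)
4: left child of 7 (depth 4)
15: left child of 20 (depth 4)
18: right child of 15 (depth 5)

none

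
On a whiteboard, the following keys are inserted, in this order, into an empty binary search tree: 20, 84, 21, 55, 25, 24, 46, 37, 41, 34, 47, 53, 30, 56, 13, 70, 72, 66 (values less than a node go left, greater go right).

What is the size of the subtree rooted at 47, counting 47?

Insert 20: tree is empty, so 20 becomes the root.
Insert 84: 84 > 20 → go right. Place as right child of 20.
Insert 21: 21 > 20 → go right; 21 < 84 → go left. Place as left child of 84.
Insert 55: 55 > 20 → go right; 55 < 84 → go left; 55 > 21 → go right. Place as right child of 21.
Insert 25: 25 > 20 → go right; 25 < 84 → go left; 25 > 21 → go right; 25 < 55 → go left. Place as left child of 55.
Insert 24: 24 > 20 → go right; 24 < 84 → go left; 24 > 21 → go right; 24 < 55 → go left; 24 < 25 → go left. Place as left child of 25.
Insert 46: 46 > 20 → go right; 46 < 84 → go left; 46 > 21 → go right; 46 < 55 → go left; 46 > 25 → go right. Place as right child of 25.
Insert 37: 37 > 20 → go right; 37 < 84 → go left; 37 > 21 → go right; 37 < 55 → go left; 37 > 25 → go right; 37 < 46 → go left. Place as left child of 46.
Insert 41: 41 > 20 → go right; 41 < 84 → go left; 41 > 21 → go right; 41 < 55 → go left; 41 > 25 → go right; 41 < 46 → go left; 41 > 37 → go right. Place as right child of 37.
Insert 34: 34 > 20 → go right; 34 < 84 → go left; 34 > 21 → go right; 34 < 55 → go left; 34 > 25 → go right; 34 < 46 → go left; 34 < 37 → go left. Place as left child of 37.
Insert 47: 47 > 20 → go right; 47 < 84 → go left; 47 > 21 → go right; 47 < 55 → go left; 47 > 25 → go right; 47 > 46 → go right. Place as right child of 46.
Insert 53: 53 > 20 → go right; 53 < 84 → go left; 53 > 21 → go right; 53 < 55 → go left; 53 > 25 → go right; 53 > 46 → go right; 53 > 47 → go right. Place as right child of 47.
Insert 30: 30 > 20 → go right; 30 < 84 → go left; 30 > 21 → go right; 30 < 55 → go left; 30 > 25 → go right; 30 < 46 → go left; 30 < 37 → go left; 30 < 34 → go left. Place as left child of 34.
Insert 56: 56 > 20 → go right; 56 < 84 → go left; 56 > 21 → go right; 56 > 55 → go right. Place as right child of 55.
Insert 13: 13 < 20 → go left. Place as left child of 20.
Insert 70: 70 > 20 → go right; 70 < 84 → go left; 70 > 21 → go right; 70 > 55 → go right; 70 > 56 → go right. Place as right child of 56.
Insert 72: 72 > 20 → go right; 72 < 84 → go left; 72 > 21 → go right; 72 > 55 → go right; 72 > 56 → go right; 72 > 70 → go right. Place as right child of 70.
Insert 66: 66 > 20 → go right; 66 < 84 → go left; 66 > 21 → go right; 66 > 55 → go right; 66 > 56 → go right; 66 < 70 → go left. Place as left child of 70.

Subtree rooted at 47 contains: 47, 53 — 2 nodes.

2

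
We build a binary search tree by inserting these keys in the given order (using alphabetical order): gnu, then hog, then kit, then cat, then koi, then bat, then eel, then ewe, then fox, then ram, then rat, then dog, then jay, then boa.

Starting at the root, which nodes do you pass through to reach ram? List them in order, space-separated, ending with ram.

gnu hog kit koi ram

Resulting structure (node: left, right):
  gnu: L=cat, R=hog
  hog: L=–, R=kit
  kit: L=jay, R=koi
  cat: L=bat, R=eel
  koi: L=–, R=ram
  bat: L=–, R=boa
  eel: L=dog, R=ewe
  ewe: L=–, R=fox
  fox: L=–, R=–
  ram: L=–, R=rat
  rat: L=–, R=–
  dog: L=–, R=–
  jay: L=–, R=–
  boa: L=–, R=–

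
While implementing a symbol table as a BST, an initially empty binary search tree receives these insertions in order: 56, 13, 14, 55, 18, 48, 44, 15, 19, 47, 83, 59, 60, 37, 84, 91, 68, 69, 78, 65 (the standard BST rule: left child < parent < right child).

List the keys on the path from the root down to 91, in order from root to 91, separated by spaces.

56: root
13: left child of 56 (depth 1)
14: right child of 13 (depth 2)
55: right child of 14 (depth 3)
18: left child of 55 (depth 4)
48: right child of 18 (depth 5)
44: left child of 48 (depth 6)
15: left child of 18 (depth 5)
19: left child of 44 (depth 7)
47: right child of 44 (depth 7)
83: right child of 56 (depth 1)
59: left child of 83 (depth 2)
60: right child of 59 (depth 3)
37: right child of 19 (depth 8)
84: right child of 83 (depth 2)
91: right child of 84 (depth 3)
68: right child of 60 (depth 4)
69: right child of 68 (depth 5)
78: right child of 69 (depth 6)
65: left child of 68 (depth 5)

56 83 84 91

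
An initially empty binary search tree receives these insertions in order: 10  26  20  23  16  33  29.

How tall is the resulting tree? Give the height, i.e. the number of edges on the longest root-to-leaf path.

Resulting structure (node: left, right):
  10: L=–, R=26
  26: L=20, R=33
  20: L=16, R=23
  23: L=–, R=–
  16: L=–, R=–
  33: L=29, R=–
  29: L=–, R=–

The deepest node is 23 at depth 3.

3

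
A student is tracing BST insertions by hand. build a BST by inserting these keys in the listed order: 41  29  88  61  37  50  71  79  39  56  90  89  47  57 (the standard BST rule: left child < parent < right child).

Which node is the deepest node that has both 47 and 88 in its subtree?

88

Insert 41: tree is empty, so 41 becomes the root.
Insert 29: 29 < 41 → go left. Place as left child of 41.
Insert 88: 88 > 41 → go right. Place as right child of 41.
Insert 61: 61 > 41 → go right; 61 < 88 → go left. Place as left child of 88.
Insert 37: 37 < 41 → go left; 37 > 29 → go right. Place as right child of 29.
Insert 50: 50 > 41 → go right; 50 < 88 → go left; 50 < 61 → go left. Place as left child of 61.
Insert 71: 71 > 41 → go right; 71 < 88 → go left; 71 > 61 → go right. Place as right child of 61.
Insert 79: 79 > 41 → go right; 79 < 88 → go left; 79 > 61 → go right; 79 > 71 → go right. Place as right child of 71.
Insert 39: 39 < 41 → go left; 39 > 29 → go right; 39 > 37 → go right. Place as right child of 37.
Insert 56: 56 > 41 → go right; 56 < 88 → go left; 56 < 61 → go left; 56 > 50 → go right. Place as right child of 50.
Insert 90: 90 > 41 → go right; 90 > 88 → go right. Place as right child of 88.
Insert 89: 89 > 41 → go right; 89 > 88 → go right; 89 < 90 → go left. Place as left child of 90.
Insert 47: 47 > 41 → go right; 47 < 88 → go left; 47 < 61 → go left; 47 < 50 → go left. Place as left child of 50.
Insert 57: 57 > 41 → go right; 57 < 88 → go left; 57 < 61 → go left; 57 > 50 → go right; 57 > 56 → go right. Place as right child of 56.

Path to 47: 41 → 88 → 61 → 50 → 47
Path to 88: 41 → 88
88 lies on both paths and is an ancestor of the other node.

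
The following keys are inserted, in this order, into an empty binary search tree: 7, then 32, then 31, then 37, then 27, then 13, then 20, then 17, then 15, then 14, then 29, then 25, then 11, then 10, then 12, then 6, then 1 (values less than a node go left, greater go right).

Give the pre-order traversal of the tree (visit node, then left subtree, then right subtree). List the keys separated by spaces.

7 6 1 32 31 27 13 11 10 12 20 17 15 14 25 29 37

Resulting structure (node: left, right):
  7: L=6, R=32
  32: L=31, R=37
  31: L=27, R=–
  37: L=–, R=–
  27: L=13, R=29
  13: L=11, R=20
  20: L=17, R=25
  17: L=15, R=–
  15: L=14, R=–
  14: L=–, R=–
  29: L=–, R=–
  25: L=–, R=–
  11: L=10, R=12
  10: L=–, R=–
  12: L=–, R=–
  6: L=1, R=–
  1: L=–, R=–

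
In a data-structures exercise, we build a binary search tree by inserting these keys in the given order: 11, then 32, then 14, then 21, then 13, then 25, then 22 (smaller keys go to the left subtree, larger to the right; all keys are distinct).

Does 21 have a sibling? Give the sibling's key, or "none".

11: root
32: right child of 11 (depth 1)
14: left child of 32 (depth 2)
21: right child of 14 (depth 3)
13: left child of 14 (depth 3)
25: right child of 21 (depth 4)
22: left child of 25 (depth 5)

21's parent is 14; the other child of 14 is 13.

13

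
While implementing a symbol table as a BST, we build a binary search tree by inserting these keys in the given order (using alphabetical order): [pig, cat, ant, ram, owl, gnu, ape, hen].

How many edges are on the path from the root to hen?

4

pig: root
cat: left child of pig (depth 1)
ant: left child of cat (depth 2)
ram: right child of pig (depth 1)
owl: right child of cat (depth 2)
gnu: left child of owl (depth 3)
ape: right child of ant (depth 3)
hen: right child of gnu (depth 4)

Path to hen: pig → cat → owl → gnu → hen, which is 4 edges.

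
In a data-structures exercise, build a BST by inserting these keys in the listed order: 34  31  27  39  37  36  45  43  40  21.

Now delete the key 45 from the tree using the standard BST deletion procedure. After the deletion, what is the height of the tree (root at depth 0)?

Resulting structure (node: left, right):
  34: L=31, R=39
  31: L=27, R=–
  27: L=21, R=–
  39: L=37, R=45
  37: L=36, R=–
  36: L=–, R=–
  45: L=43, R=–
  43: L=40, R=–
  40: L=–, R=–
  21: L=–, R=–

Delete 45 (at most one child — splice it out).
After deletion, deepest node is 36 at depth 3.

3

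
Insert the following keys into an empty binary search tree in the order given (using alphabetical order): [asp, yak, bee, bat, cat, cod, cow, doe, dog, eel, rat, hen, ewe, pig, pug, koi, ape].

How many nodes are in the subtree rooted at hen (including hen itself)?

Insert asp: tree is empty, so asp becomes the root.
Insert yak: yak > asp → go right. Place as right child of asp.
Insert bee: bee > asp → go right; bee < yak → go left. Place as left child of yak.
Insert bat: bat > asp → go right; bat < yak → go left; bat < bee → go left. Place as left child of bee.
Insert cat: cat > asp → go right; cat < yak → go left; cat > bee → go right. Place as right child of bee.
Insert cod: cod > asp → go right; cod < yak → go left; cod > bee → go right; cod > cat → go right. Place as right child of cat.
Insert cow: cow > asp → go right; cow < yak → go left; cow > bee → go right; cow > cat → go right; cow > cod → go right. Place as right child of cod.
Insert doe: doe > asp → go right; doe < yak → go left; doe > bee → go right; doe > cat → go right; doe > cod → go right; doe > cow → go right. Place as right child of cow.
Insert dog: dog > asp → go right; dog < yak → go left; dog > bee → go right; dog > cat → go right; dog > cod → go right; dog > cow → go right; dog > doe → go right. Place as right child of doe.
Insert eel: eel > asp → go right; eel < yak → go left; eel > bee → go right; eel > cat → go right; eel > cod → go right; eel > cow → go right; eel > doe → go right; eel > dog → go right. Place as right child of dog.
Insert rat: rat > asp → go right; rat < yak → go left; rat > bee → go right; rat > cat → go right; rat > cod → go right; rat > cow → go right; rat > doe → go right; rat > dog → go right; rat > eel → go right. Place as right child of eel.
Insert hen: hen > asp → go right; hen < yak → go left; hen > bee → go right; hen > cat → go right; hen > cod → go right; hen > cow → go right; hen > doe → go right; hen > dog → go right; hen > eel → go right; hen < rat → go left. Place as left child of rat.
Insert ewe: ewe > asp → go right; ewe < yak → go left; ewe > bee → go right; ewe > cat → go right; ewe > cod → go right; ewe > cow → go right; ewe > doe → go right; ewe > dog → go right; ewe > eel → go right; ewe < rat → go left; ewe < hen → go left. Place as left child of hen.
Insert pig: pig > asp → go right; pig < yak → go left; pig > bee → go right; pig > cat → go right; pig > cod → go right; pig > cow → go right; pig > doe → go right; pig > dog → go right; pig > eel → go right; pig < rat → go left; pig > hen → go right. Place as right child of hen.
Insert pug: pug > asp → go right; pug < yak → go left; pug > bee → go right; pug > cat → go right; pug > cod → go right; pug > cow → go right; pug > doe → go right; pug > dog → go right; pug > eel → go right; pug < rat → go left; pug > hen → go right; pug > pig → go right. Place as right child of pig.
Insert koi: koi > asp → go right; koi < yak → go left; koi > bee → go right; koi > cat → go right; koi > cod → go right; koi > cow → go right; koi > doe → go right; koi > dog → go right; koi > eel → go right; koi < rat → go left; koi > hen → go right; koi < pig → go left. Place as left child of pig.
Insert ape: ape < asp → go left. Place as left child of asp.

Subtree rooted at hen contains: hen, ewe, pig, koi, pug — 5 nodes.

5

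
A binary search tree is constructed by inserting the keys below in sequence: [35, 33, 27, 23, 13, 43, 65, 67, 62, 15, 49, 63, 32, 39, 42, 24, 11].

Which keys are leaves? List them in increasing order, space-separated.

Insert 35: tree is empty, so 35 becomes the root.
Insert 33: 33 < 35 → go left. Place as left child of 35.
Insert 27: 27 < 35 → go left; 27 < 33 → go left. Place as left child of 33.
Insert 23: 23 < 35 → go left; 23 < 33 → go left; 23 < 27 → go left. Place as left child of 27.
Insert 13: 13 < 35 → go left; 13 < 33 → go left; 13 < 27 → go left; 13 < 23 → go left. Place as left child of 23.
Insert 43: 43 > 35 → go right. Place as right child of 35.
Insert 65: 65 > 35 → go right; 65 > 43 → go right. Place as right child of 43.
Insert 67: 67 > 35 → go right; 67 > 43 → go right; 67 > 65 → go right. Place as right child of 65.
Insert 62: 62 > 35 → go right; 62 > 43 → go right; 62 < 65 → go left. Place as left child of 65.
Insert 15: 15 < 35 → go left; 15 < 33 → go left; 15 < 27 → go left; 15 < 23 → go left; 15 > 13 → go right. Place as right child of 13.
Insert 49: 49 > 35 → go right; 49 > 43 → go right; 49 < 65 → go left; 49 < 62 → go left. Place as left child of 62.
Insert 63: 63 > 35 → go right; 63 > 43 → go right; 63 < 65 → go left; 63 > 62 → go right. Place as right child of 62.
Insert 32: 32 < 35 → go left; 32 < 33 → go left; 32 > 27 → go right. Place as right child of 27.
Insert 39: 39 > 35 → go right; 39 < 43 → go left. Place as left child of 43.
Insert 42: 42 > 35 → go right; 42 < 43 → go left; 42 > 39 → go right. Place as right child of 39.
Insert 24: 24 < 35 → go left; 24 < 33 → go left; 24 < 27 → go left; 24 > 23 → go right. Place as right child of 23.
Insert 11: 11 < 35 → go left; 11 < 33 → go left; 11 < 27 → go left; 11 < 23 → go left; 11 < 13 → go left. Place as left child of 13.

11 15 24 32 42 49 63 67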